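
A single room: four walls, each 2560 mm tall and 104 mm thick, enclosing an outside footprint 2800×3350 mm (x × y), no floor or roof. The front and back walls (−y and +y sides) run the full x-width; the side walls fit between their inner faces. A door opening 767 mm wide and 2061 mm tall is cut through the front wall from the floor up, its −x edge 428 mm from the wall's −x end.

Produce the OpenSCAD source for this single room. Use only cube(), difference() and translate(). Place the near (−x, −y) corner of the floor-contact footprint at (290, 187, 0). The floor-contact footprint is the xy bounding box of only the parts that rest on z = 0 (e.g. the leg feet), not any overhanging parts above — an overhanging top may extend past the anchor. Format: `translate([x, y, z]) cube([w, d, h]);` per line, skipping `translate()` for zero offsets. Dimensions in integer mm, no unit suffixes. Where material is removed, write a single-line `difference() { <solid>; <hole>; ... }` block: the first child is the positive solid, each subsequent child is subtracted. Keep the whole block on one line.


difference() { translate([290, 187, 0]) cube([2800, 104, 2560]); translate([718, 187, 0]) cube([767, 104, 2061]); }
translate([290, 3433, 0]) cube([2800, 104, 2560]);
translate([290, 291, 0]) cube([104, 3142, 2560]);
translate([2986, 291, 0]) cube([104, 3142, 2560]);


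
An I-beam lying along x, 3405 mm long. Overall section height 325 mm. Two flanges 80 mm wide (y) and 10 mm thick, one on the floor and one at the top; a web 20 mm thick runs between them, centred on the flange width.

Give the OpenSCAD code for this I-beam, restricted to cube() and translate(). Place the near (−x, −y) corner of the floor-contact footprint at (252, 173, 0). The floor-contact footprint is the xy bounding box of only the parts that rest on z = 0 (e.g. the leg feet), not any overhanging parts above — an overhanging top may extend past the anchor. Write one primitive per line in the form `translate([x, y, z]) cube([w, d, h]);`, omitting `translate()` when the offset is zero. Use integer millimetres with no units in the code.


translate([252, 173, 0]) cube([3405, 80, 10]);
translate([252, 203, 10]) cube([3405, 20, 305]);
translate([252, 173, 315]) cube([3405, 80, 10]);


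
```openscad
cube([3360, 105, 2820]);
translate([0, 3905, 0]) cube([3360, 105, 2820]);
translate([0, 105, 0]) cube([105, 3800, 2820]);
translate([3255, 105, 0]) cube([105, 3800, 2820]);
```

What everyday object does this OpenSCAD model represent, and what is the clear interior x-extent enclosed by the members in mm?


A house (or room) frame. The interior width is 3150 mm.

Four 2820 mm walls enclosing a rectangle with no floor or roof — a room or house frame. Outside width is 3360 mm and wall thickness is 105 mm, so the interior width is 3360 − 2 × 105 = 3150 mm.


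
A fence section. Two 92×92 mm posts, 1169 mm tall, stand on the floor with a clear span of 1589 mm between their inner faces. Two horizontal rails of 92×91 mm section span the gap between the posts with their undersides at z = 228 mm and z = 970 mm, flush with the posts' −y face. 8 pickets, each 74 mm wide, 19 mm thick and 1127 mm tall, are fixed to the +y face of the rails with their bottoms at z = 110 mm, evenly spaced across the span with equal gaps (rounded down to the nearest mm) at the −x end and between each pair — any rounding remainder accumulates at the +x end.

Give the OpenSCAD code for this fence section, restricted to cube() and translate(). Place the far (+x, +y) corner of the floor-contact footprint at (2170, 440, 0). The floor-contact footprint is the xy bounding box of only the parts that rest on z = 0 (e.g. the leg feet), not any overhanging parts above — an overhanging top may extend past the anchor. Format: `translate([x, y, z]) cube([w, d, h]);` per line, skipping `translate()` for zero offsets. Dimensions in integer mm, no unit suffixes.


translate([397, 348, 0]) cube([92, 92, 1169]);
translate([2078, 348, 0]) cube([92, 92, 1169]);
translate([489, 348, 228]) cube([1589, 92, 91]);
translate([489, 348, 970]) cube([1589, 92, 91]);
translate([599, 440, 110]) cube([74, 19, 1127]);
translate([783, 440, 110]) cube([74, 19, 1127]);
translate([967, 440, 110]) cube([74, 19, 1127]);
translate([1151, 440, 110]) cube([74, 19, 1127]);
translate([1335, 440, 110]) cube([74, 19, 1127]);
translate([1519, 440, 110]) cube([74, 19, 1127]);
translate([1703, 440, 110]) cube([74, 19, 1127]);
translate([1887, 440, 110]) cube([74, 19, 1127]);


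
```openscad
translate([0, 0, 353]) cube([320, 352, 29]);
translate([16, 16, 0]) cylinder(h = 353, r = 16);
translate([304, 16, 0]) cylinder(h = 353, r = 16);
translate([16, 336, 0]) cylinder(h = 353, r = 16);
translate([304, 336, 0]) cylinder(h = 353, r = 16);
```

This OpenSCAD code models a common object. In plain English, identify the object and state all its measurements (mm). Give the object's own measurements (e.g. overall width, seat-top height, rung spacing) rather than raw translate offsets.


A four-legged stool. The seat is a 320×352×29 mm slab whose top surface is at z = 382 mm; four round legs, each 32 mm in diameter, run from the floor (z = 0) to the underside of the seat, each leg's axis is inset half a diameter from the nearest pair of seat edges (so the leg's bounding box is flush with the corner).


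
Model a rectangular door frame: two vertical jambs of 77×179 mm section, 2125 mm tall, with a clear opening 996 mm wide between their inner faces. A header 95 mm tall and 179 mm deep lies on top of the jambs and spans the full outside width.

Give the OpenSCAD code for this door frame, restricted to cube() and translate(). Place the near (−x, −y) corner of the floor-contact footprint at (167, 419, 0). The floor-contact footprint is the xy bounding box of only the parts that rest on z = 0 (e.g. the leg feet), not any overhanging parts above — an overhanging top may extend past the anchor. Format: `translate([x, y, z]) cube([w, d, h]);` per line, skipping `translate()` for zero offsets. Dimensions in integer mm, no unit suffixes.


translate([167, 419, 0]) cube([77, 179, 2125]);
translate([1240, 419, 0]) cube([77, 179, 2125]);
translate([167, 419, 2125]) cube([1150, 179, 95]);


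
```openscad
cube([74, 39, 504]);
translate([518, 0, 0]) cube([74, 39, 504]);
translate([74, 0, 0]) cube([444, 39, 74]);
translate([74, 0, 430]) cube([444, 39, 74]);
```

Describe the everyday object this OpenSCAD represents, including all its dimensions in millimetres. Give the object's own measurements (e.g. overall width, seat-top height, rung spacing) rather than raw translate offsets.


A rectangular picture frame lying in the x–z plane (depth along y). The opening is 444 mm wide (x) by 356 mm tall (z), surrounded by a border 74 mm wide on all four sides. The frame is 39 mm deep and is made of two full-height vertical stiles with two horizontal rails fitted between them.


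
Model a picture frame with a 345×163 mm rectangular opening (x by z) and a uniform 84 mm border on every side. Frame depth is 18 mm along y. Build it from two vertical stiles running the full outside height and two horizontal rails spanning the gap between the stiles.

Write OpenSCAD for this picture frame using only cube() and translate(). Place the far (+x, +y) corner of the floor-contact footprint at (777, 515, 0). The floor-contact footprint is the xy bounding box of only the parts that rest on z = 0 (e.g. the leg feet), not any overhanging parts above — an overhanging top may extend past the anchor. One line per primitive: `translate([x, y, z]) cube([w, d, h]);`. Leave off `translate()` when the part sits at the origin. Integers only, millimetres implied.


translate([264, 497, 0]) cube([84, 18, 331]);
translate([693, 497, 0]) cube([84, 18, 331]);
translate([348, 497, 0]) cube([345, 18, 84]);
translate([348, 497, 247]) cube([345, 18, 84]);


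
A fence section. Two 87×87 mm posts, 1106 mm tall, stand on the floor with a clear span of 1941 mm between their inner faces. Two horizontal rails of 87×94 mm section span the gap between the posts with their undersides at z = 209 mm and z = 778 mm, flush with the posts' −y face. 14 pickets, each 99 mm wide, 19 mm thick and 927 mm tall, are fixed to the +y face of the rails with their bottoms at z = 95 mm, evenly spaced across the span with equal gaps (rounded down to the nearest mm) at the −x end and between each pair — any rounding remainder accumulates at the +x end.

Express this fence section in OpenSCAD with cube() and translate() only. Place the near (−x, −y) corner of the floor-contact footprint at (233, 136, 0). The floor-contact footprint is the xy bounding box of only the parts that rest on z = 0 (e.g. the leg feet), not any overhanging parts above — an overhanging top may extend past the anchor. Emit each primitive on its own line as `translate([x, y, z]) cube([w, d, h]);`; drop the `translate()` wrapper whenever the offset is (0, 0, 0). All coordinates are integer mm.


translate([233, 136, 0]) cube([87, 87, 1106]);
translate([2261, 136, 0]) cube([87, 87, 1106]);
translate([320, 136, 209]) cube([1941, 87, 94]);
translate([320, 136, 778]) cube([1941, 87, 94]);
translate([357, 223, 95]) cube([99, 19, 927]);
translate([493, 223, 95]) cube([99, 19, 927]);
translate([629, 223, 95]) cube([99, 19, 927]);
translate([765, 223, 95]) cube([99, 19, 927]);
translate([901, 223, 95]) cube([99, 19, 927]);
translate([1037, 223, 95]) cube([99, 19, 927]);
translate([1173, 223, 95]) cube([99, 19, 927]);
translate([1309, 223, 95]) cube([99, 19, 927]);
translate([1445, 223, 95]) cube([99, 19, 927]);
translate([1581, 223, 95]) cube([99, 19, 927]);
translate([1717, 223, 95]) cube([99, 19, 927]);
translate([1853, 223, 95]) cube([99, 19, 927]);
translate([1989, 223, 95]) cube([99, 19, 927]);
translate([2125, 223, 95]) cube([99, 19, 927]);


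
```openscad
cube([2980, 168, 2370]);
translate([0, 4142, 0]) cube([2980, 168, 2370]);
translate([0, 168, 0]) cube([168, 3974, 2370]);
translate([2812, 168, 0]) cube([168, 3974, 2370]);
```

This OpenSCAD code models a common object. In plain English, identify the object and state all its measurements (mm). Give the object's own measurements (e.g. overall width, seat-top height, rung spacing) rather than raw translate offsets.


The wall frame of a small rectangular building: four walls, each 2370 mm tall and 168 mm thick, enclosing a footprint 2980 mm (x) by 4310 mm (y) outside-to-outside, with no floor or roof. The front and back walls (the −y and +y sides) span the full width; the two side walls fit between them.


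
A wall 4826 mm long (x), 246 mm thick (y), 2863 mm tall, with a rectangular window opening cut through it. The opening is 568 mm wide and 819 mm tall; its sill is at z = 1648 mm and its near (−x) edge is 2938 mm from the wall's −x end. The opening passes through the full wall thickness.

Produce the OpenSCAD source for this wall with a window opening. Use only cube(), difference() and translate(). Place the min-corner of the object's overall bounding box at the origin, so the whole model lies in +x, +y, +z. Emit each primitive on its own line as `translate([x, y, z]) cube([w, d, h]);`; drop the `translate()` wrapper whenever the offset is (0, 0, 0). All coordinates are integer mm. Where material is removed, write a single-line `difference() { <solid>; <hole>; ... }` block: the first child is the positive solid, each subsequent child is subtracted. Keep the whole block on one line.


difference() { cube([4826, 246, 2863]); translate([2938, 0, 1648]) cube([568, 246, 819]); }


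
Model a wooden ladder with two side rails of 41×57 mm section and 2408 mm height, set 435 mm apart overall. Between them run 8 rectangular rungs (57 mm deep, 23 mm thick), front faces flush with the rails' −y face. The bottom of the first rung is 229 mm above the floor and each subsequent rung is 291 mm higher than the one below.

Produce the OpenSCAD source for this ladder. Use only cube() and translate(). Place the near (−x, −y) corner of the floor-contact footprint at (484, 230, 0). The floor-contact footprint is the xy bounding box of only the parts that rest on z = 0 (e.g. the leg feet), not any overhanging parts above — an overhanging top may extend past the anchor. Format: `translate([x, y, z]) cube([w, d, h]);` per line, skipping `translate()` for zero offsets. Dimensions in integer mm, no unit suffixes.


translate([484, 230, 0]) cube([41, 57, 2408]);
translate([878, 230, 0]) cube([41, 57, 2408]);
translate([525, 230, 229]) cube([353, 57, 23]);
translate([525, 230, 520]) cube([353, 57, 23]);
translate([525, 230, 811]) cube([353, 57, 23]);
translate([525, 230, 1102]) cube([353, 57, 23]);
translate([525, 230, 1393]) cube([353, 57, 23]);
translate([525, 230, 1684]) cube([353, 57, 23]);
translate([525, 230, 1975]) cube([353, 57, 23]);
translate([525, 230, 2266]) cube([353, 57, 23]);


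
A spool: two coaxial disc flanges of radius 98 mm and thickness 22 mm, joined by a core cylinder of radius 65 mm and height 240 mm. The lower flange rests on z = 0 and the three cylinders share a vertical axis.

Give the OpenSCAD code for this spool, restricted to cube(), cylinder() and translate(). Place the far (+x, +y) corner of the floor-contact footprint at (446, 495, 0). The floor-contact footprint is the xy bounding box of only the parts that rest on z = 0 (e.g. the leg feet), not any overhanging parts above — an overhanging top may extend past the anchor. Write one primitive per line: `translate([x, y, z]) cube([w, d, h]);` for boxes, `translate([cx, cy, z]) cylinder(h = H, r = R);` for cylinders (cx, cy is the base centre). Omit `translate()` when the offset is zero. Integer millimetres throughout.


translate([348, 397, 0]) cylinder(h = 22, r = 98);
translate([348, 397, 22]) cylinder(h = 240, r = 65);
translate([348, 397, 262]) cylinder(h = 22, r = 98);


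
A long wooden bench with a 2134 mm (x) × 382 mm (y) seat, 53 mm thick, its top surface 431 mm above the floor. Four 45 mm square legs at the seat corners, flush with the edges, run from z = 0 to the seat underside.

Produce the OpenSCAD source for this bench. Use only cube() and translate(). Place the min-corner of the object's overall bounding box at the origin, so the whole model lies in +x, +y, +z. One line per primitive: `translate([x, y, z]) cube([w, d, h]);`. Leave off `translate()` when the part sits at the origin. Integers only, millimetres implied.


translate([0, 0, 378]) cube([2134, 382, 53]);
cube([45, 45, 378]);
translate([0, 337, 0]) cube([45, 45, 378]);
translate([2089, 0, 0]) cube([45, 45, 378]);
translate([2089, 337, 0]) cube([45, 45, 378]);


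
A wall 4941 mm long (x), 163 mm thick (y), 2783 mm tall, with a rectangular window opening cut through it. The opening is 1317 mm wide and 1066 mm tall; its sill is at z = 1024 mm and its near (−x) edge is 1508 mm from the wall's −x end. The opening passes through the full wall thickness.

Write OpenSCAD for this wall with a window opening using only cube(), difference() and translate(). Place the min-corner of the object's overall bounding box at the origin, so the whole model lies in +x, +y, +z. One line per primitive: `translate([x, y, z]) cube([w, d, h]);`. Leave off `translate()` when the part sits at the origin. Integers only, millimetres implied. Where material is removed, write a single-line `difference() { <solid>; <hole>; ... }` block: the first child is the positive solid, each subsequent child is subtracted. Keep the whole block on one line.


difference() { cube([4941, 163, 2783]); translate([1508, 0, 1024]) cube([1317, 163, 1066]); }


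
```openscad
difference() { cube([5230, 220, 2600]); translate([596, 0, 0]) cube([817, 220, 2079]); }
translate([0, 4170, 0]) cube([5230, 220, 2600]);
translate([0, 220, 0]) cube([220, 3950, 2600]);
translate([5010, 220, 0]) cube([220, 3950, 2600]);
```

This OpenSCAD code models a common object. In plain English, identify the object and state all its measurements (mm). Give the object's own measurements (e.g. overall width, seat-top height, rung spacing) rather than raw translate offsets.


A single room: four walls, each 2600 mm tall and 220 mm thick, enclosing an outside footprint 5230×4390 mm (x × y), no floor or roof. The front and back walls (−y and +y sides) run the full x-width; the side walls fit between their inner faces. A door opening 817 mm wide and 2079 mm tall is cut through the front wall from the floor up, its −x edge 596 mm from the wall's −x end.


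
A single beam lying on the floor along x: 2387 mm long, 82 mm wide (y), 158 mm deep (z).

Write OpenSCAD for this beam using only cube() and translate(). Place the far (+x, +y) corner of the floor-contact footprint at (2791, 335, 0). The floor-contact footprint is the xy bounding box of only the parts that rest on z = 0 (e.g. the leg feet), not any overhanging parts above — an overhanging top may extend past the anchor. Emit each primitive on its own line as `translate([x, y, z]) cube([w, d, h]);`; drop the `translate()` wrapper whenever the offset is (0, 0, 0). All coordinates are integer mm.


translate([404, 253, 0]) cube([2387, 82, 158]);


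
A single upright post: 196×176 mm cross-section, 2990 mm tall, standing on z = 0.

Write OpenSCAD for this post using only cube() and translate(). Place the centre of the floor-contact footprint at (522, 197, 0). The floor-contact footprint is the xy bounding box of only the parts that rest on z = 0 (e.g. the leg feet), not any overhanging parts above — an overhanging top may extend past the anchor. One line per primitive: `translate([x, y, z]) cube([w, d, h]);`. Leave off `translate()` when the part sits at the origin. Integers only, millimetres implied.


translate([424, 109, 0]) cube([196, 176, 2990]);


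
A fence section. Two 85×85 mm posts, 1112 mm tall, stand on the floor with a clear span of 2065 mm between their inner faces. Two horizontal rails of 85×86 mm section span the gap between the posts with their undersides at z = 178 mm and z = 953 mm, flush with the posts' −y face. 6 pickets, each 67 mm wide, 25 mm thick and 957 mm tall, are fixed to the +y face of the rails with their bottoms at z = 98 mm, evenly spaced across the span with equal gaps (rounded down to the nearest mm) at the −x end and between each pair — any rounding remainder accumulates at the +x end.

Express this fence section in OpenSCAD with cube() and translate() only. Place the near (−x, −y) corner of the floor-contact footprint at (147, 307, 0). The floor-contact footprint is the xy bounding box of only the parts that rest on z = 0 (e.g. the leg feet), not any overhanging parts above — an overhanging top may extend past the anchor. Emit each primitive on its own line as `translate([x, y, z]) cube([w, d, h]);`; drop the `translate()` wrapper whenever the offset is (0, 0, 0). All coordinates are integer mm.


translate([147, 307, 0]) cube([85, 85, 1112]);
translate([2297, 307, 0]) cube([85, 85, 1112]);
translate([232, 307, 178]) cube([2065, 85, 86]);
translate([232, 307, 953]) cube([2065, 85, 86]);
translate([469, 392, 98]) cube([67, 25, 957]);
translate([773, 392, 98]) cube([67, 25, 957]);
translate([1077, 392, 98]) cube([67, 25, 957]);
translate([1381, 392, 98]) cube([67, 25, 957]);
translate([1685, 392, 98]) cube([67, 25, 957]);
translate([1989, 392, 98]) cube([67, 25, 957]);


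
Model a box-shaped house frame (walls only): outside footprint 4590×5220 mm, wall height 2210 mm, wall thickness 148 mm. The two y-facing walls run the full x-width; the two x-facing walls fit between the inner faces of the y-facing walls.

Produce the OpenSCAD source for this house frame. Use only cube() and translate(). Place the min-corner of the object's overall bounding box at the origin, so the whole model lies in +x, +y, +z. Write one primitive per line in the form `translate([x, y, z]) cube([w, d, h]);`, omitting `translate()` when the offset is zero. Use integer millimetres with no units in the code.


cube([4590, 148, 2210]);
translate([0, 5072, 0]) cube([4590, 148, 2210]);
translate([0, 148, 0]) cube([148, 4924, 2210]);
translate([4442, 148, 0]) cube([148, 4924, 2210]);


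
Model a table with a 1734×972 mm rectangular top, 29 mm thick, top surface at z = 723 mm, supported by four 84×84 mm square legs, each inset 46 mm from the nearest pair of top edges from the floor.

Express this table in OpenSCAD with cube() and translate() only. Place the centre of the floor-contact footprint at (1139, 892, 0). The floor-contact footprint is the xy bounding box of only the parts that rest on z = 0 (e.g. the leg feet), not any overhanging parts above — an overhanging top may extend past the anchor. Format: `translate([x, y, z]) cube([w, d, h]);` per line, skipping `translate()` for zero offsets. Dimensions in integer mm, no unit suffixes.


translate([272, 406, 694]) cube([1734, 972, 29]);
translate([318, 452, 0]) cube([84, 84, 694]);
translate([1876, 452, 0]) cube([84, 84, 694]);
translate([318, 1248, 0]) cube([84, 84, 694]);
translate([1876, 1248, 0]) cube([84, 84, 694]);


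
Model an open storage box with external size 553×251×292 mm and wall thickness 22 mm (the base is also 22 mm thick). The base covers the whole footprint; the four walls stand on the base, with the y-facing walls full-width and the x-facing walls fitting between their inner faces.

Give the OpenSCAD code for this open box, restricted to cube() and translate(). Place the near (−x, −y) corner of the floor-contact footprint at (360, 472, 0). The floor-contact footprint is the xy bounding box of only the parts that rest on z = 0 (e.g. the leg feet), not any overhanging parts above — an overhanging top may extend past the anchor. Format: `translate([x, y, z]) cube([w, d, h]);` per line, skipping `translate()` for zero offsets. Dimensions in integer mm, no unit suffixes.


translate([360, 472, 0]) cube([553, 251, 22]);
translate([360, 472, 22]) cube([553, 22, 270]);
translate([360, 701, 22]) cube([553, 22, 270]);
translate([360, 494, 22]) cube([22, 207, 270]);
translate([891, 494, 22]) cube([22, 207, 270]);


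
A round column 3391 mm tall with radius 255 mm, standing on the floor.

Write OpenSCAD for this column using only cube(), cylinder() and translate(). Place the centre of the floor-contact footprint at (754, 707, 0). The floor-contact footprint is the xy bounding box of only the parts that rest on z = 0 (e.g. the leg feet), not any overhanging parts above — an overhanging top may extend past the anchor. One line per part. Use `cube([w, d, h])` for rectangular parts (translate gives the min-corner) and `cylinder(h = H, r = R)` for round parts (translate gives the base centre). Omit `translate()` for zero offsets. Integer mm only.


translate([754, 707, 0]) cylinder(h = 3391, r = 255);


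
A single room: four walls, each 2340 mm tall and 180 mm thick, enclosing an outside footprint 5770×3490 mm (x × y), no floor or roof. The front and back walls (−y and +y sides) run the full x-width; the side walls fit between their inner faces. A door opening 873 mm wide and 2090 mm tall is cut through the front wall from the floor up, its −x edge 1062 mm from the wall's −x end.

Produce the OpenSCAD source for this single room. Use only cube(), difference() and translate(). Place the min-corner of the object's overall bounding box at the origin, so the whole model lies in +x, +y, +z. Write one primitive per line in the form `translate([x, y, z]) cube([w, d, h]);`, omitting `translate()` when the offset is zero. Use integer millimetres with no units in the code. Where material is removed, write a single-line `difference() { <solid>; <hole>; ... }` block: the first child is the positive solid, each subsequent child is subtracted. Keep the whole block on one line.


difference() { cube([5770, 180, 2340]); translate([1062, 0, 0]) cube([873, 180, 2090]); }
translate([0, 3310, 0]) cube([5770, 180, 2340]);
translate([0, 180, 0]) cube([180, 3130, 2340]);
translate([5590, 180, 0]) cube([180, 3130, 2340]);


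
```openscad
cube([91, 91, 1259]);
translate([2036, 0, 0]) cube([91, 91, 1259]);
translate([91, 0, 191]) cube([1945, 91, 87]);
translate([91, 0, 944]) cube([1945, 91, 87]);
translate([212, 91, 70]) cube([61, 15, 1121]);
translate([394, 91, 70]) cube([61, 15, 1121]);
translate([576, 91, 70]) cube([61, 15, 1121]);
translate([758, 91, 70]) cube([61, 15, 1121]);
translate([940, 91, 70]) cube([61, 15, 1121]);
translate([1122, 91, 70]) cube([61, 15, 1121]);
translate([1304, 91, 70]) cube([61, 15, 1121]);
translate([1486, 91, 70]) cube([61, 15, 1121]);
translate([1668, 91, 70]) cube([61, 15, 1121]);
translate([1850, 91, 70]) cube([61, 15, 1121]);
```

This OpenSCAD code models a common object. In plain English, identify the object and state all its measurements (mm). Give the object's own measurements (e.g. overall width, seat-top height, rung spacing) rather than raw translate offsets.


A fence section. Two 91×91 mm posts, 1259 mm tall, stand on the floor with a clear span of 1945 mm between their inner faces. Two horizontal rails of 91×87 mm section span the gap between the posts with their undersides at z = 191 mm and z = 944 mm, flush with the posts' −y face. 10 pickets, each 61 mm wide, 15 mm thick and 1121 mm tall, are fixed to the +y face of the rails with their bottoms at z = 70 mm, spaced across the span with a 121 mm gap after the −x post and between neighbouring pickets, with 125 mm left before the +x post.


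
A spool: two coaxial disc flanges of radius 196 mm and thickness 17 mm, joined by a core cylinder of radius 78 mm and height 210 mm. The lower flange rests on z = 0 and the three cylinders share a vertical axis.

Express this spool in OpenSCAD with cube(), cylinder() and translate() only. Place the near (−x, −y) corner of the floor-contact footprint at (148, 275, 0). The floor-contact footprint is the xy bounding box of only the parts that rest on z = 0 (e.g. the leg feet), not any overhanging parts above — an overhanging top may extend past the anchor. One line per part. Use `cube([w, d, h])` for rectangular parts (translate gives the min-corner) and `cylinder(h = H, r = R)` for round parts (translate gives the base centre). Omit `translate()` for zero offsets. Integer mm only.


translate([344, 471, 0]) cylinder(h = 17, r = 196);
translate([344, 471, 17]) cylinder(h = 210, r = 78);
translate([344, 471, 227]) cylinder(h = 17, r = 196);


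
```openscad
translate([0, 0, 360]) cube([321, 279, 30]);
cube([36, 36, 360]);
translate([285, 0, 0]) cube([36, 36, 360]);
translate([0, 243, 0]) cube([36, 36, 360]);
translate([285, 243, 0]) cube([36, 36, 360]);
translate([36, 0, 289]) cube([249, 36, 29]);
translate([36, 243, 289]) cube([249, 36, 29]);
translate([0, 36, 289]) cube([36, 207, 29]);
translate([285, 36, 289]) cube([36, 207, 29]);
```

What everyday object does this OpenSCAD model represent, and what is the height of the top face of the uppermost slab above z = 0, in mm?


A stool. The seat height is 390 mm.

A 321×279×30 slab at z = 360 on four corner posts — a stool. The seat top is 360 + 30 = 390 mm.


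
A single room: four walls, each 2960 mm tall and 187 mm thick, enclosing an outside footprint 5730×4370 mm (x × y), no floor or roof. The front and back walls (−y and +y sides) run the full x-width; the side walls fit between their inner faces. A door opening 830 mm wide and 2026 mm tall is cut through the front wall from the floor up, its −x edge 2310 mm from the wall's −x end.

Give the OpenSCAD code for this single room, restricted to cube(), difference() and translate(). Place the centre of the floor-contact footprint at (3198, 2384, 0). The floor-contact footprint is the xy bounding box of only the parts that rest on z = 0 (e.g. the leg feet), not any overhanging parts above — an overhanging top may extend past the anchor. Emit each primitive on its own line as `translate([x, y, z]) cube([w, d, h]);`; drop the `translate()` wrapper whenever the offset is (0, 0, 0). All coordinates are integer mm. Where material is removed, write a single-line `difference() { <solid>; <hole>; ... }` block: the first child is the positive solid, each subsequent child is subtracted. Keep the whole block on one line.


difference() { translate([333, 199, 0]) cube([5730, 187, 2960]); translate([2643, 199, 0]) cube([830, 187, 2026]); }
translate([333, 4382, 0]) cube([5730, 187, 2960]);
translate([333, 386, 0]) cube([187, 3996, 2960]);
translate([5876, 386, 0]) cube([187, 3996, 2960]);


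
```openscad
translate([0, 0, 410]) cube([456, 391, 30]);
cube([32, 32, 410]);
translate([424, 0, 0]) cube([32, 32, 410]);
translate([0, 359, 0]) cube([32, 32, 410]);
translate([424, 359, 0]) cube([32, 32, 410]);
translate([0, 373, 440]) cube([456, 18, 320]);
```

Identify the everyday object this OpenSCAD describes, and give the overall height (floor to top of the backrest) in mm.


A chair. The overall height is 760 mm.

A slab on four corner posts with a tall panel at the back — a chair. The seat slab sits at z = 410 with thickness 30, and the 320 mm backrest starts at the seat top, so the overall height is 410 + 30 + 320 = 760 mm.


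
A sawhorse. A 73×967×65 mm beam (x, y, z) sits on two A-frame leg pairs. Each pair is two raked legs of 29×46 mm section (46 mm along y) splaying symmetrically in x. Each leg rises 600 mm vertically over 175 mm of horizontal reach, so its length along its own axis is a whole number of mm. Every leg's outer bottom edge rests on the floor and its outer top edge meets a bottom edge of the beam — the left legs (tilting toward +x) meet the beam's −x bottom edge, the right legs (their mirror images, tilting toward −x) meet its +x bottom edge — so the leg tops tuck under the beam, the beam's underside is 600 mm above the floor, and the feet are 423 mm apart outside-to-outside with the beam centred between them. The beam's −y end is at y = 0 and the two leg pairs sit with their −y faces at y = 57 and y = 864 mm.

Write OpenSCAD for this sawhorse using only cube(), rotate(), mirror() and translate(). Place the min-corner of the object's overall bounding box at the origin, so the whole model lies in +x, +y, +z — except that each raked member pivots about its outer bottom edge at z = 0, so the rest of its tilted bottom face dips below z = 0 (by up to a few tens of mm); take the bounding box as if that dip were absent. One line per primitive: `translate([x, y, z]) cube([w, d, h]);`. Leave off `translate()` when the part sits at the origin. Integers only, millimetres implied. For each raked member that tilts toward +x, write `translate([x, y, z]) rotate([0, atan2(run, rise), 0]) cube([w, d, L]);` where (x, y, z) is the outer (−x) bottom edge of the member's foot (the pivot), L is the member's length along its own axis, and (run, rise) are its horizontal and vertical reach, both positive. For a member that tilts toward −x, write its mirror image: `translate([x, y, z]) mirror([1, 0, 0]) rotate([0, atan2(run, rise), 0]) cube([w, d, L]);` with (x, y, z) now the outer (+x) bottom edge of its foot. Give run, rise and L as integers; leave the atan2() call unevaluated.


translate([175, 0, 600]) cube([73, 967, 65]);
translate([0, 57, 0]) rotate([0, atan2(175, 600), 0]) cube([29, 46, 625]);
translate([423, 57, 0]) mirror([1, 0, 0]) rotate([0, atan2(175, 600), 0]) cube([29, 46, 625]);
translate([0, 864, 0]) rotate([0, atan2(175, 600), 0]) cube([29, 46, 625]);
translate([423, 864, 0]) mirror([1, 0, 0]) rotate([0, atan2(175, 600), 0]) cube([29, 46, 625]);


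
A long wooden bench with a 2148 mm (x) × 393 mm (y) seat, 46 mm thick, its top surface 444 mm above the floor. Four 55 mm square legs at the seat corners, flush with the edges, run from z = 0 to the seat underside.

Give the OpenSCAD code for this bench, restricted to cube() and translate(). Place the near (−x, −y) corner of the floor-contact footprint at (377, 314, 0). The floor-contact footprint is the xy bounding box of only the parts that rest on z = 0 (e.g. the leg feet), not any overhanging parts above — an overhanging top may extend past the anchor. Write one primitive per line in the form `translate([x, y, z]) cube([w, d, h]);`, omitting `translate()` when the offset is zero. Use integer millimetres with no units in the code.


translate([377, 314, 398]) cube([2148, 393, 46]);
translate([377, 314, 0]) cube([55, 55, 398]);
translate([377, 652, 0]) cube([55, 55, 398]);
translate([2470, 314, 0]) cube([55, 55, 398]);
translate([2470, 652, 0]) cube([55, 55, 398]);


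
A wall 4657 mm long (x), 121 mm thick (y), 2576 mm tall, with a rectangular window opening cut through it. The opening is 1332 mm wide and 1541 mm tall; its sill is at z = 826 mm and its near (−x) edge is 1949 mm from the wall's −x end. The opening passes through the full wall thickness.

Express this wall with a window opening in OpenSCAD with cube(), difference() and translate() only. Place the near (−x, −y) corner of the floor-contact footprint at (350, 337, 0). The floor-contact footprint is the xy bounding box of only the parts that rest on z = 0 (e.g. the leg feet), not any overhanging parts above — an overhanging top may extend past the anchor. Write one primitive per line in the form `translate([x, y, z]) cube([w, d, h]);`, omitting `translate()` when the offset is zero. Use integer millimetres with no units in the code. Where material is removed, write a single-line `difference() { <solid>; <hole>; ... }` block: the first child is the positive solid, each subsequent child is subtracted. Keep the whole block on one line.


difference() { translate([350, 337, 0]) cube([4657, 121, 2576]); translate([2299, 337, 826]) cube([1332, 121, 1541]); }


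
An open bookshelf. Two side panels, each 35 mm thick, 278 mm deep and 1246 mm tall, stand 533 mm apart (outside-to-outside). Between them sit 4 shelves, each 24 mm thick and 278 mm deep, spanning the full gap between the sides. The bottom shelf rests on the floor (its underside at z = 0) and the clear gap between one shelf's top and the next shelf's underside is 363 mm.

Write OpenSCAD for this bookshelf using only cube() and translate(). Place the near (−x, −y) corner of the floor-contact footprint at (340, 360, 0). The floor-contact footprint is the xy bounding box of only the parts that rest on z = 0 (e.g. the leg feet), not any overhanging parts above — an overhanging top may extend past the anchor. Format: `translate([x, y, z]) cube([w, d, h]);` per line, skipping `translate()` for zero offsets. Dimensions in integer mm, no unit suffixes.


translate([340, 360, 0]) cube([35, 278, 1246]);
translate([838, 360, 0]) cube([35, 278, 1246]);
translate([375, 360, 0]) cube([463, 278, 24]);
translate([375, 360, 387]) cube([463, 278, 24]);
translate([375, 360, 774]) cube([463, 278, 24]);
translate([375, 360, 1161]) cube([463, 278, 24]);


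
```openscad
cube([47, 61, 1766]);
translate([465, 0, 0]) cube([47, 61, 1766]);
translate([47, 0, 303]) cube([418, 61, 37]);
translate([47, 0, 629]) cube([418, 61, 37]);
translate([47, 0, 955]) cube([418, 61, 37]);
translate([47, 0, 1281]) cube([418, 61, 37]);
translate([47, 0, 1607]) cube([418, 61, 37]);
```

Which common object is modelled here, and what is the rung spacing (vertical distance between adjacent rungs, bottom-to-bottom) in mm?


A ladder. The rung spacing is 326 mm.

Two tall 47×61 posts with 5 short bars between them — a ladder. Adjacent rungs sit at z = 303 and z = 629, so the spacing is 629 − 303 = 326 mm.


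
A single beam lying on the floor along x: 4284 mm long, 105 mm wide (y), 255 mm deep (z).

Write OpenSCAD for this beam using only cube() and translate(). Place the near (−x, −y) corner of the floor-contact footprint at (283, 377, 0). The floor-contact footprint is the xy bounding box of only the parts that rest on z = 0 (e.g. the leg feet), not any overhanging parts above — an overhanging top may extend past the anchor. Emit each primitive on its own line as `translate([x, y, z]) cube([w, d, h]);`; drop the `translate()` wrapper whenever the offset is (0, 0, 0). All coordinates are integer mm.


translate([283, 377, 0]) cube([4284, 105, 255]);


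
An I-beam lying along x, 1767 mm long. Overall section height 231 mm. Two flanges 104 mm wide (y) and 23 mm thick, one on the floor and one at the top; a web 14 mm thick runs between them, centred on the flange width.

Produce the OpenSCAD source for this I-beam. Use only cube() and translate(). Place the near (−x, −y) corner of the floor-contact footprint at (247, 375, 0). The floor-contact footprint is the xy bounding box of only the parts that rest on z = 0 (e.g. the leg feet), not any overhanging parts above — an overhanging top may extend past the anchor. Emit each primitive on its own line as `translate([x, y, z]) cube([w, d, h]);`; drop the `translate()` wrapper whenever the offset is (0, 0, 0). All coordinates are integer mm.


translate([247, 375, 0]) cube([1767, 104, 23]);
translate([247, 420, 23]) cube([1767, 14, 185]);
translate([247, 375, 208]) cube([1767, 104, 23]);


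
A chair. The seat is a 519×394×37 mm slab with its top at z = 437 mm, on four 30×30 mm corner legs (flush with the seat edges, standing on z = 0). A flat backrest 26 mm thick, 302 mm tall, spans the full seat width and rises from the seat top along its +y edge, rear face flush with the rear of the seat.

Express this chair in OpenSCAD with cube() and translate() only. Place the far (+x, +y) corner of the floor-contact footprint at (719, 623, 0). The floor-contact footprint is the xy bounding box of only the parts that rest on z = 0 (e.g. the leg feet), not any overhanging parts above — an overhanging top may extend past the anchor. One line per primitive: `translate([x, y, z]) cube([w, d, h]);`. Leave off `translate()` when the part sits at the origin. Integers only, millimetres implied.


translate([200, 229, 400]) cube([519, 394, 37]);
translate([200, 229, 0]) cube([30, 30, 400]);
translate([689, 229, 0]) cube([30, 30, 400]);
translate([200, 593, 0]) cube([30, 30, 400]);
translate([689, 593, 0]) cube([30, 30, 400]);
translate([200, 597, 437]) cube([519, 26, 302]);


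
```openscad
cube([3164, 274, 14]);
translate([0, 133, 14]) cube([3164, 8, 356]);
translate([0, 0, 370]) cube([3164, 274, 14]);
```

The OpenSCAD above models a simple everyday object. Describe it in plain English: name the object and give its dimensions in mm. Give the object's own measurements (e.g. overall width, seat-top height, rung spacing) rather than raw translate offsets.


An I-beam lying along x, 3164 mm long. Overall section height 384 mm. Two flanges 274 mm wide (y) and 14 mm thick, one on the floor and one at the top; a web 8 mm thick runs between them, centred on the flange width.


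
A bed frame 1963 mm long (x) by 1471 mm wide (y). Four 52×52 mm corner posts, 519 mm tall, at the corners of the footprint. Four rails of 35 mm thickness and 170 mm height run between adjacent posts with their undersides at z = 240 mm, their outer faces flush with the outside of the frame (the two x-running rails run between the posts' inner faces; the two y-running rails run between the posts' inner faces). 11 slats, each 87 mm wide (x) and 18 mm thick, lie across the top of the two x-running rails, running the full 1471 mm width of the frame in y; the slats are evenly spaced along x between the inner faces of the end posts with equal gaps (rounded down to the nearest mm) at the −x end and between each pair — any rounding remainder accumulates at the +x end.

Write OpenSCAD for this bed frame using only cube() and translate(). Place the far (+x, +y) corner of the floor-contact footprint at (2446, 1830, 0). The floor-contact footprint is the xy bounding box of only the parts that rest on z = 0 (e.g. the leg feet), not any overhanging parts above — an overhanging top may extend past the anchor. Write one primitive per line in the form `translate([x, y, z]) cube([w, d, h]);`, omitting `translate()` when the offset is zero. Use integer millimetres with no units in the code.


translate([483, 359, 0]) cube([52, 52, 519]);
translate([483, 1778, 0]) cube([52, 52, 519]);
translate([2394, 359, 0]) cube([52, 52, 519]);
translate([2394, 1778, 0]) cube([52, 52, 519]);
translate([535, 359, 240]) cube([1859, 35, 170]);
translate([535, 1795, 240]) cube([1859, 35, 170]);
translate([483, 411, 240]) cube([35, 1367, 170]);
translate([2411, 411, 240]) cube([35, 1367, 170]);
translate([610, 359, 410]) cube([87, 1471, 18]);
translate([772, 359, 410]) cube([87, 1471, 18]);
translate([934, 359, 410]) cube([87, 1471, 18]);
translate([1096, 359, 410]) cube([87, 1471, 18]);
translate([1258, 359, 410]) cube([87, 1471, 18]);
translate([1420, 359, 410]) cube([87, 1471, 18]);
translate([1582, 359, 410]) cube([87, 1471, 18]);
translate([1744, 359, 410]) cube([87, 1471, 18]);
translate([1906, 359, 410]) cube([87, 1471, 18]);
translate([2068, 359, 410]) cube([87, 1471, 18]);
translate([2230, 359, 410]) cube([87, 1471, 18]);
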